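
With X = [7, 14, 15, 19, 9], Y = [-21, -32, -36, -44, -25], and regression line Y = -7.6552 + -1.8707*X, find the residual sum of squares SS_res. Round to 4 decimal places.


Predicted values from Y = -7.6552 + -1.8707*X.
Residuals: [-0.2499, 1.8450, -0.2843, -0.8015, -0.5085].
SSres = 4.4483.

4.4483


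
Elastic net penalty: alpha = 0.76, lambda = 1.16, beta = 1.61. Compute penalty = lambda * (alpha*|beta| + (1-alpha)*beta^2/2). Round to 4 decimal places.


L1 component = 0.76 * |1.61| = 1.2236.
L2 component = 0.24 * 1.61^2 / 2 = 0.3111.
Penalty = 1.16 * (1.2236 + 0.3111) = 1.16 * 1.5347 = 1.7802.

1.7802


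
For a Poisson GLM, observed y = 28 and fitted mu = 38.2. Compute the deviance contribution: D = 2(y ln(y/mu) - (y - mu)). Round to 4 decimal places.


y/mu = 28/38.2 = 0.732984 (approx.), and ln(28/38.2) = -0.310631.
y * ln(y/mu) = 28 * -0.310631 = -8.697668.
y - mu = -10.2.
D = 2 * (-8.697668 - -10.2) = 3.004664, which rounds to 3.0047.

3.0047


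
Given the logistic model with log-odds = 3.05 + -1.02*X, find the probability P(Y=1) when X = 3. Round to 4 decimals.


Compute z = 3.05 + (-1.02)(3) = -0.0100.
exp(-z) = 1.0101.
P = 1/(1 + 1.0101) = 0.4975.

0.4975


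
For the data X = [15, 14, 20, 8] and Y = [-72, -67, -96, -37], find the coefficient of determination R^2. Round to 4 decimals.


Fit the OLS line: b0 = 2.1237, b1 = -4.9210.
SSres = 0.2955.
SStot = 1762.0000.
R^2 = 1 - 0.2955/1762.0000 = 0.9998.

0.9998


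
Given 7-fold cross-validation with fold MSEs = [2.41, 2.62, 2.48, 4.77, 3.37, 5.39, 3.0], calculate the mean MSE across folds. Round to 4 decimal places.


Sum of fold MSEs = 24.0400.
Average = 24.0400 / 7 = 3.4343.

3.4343


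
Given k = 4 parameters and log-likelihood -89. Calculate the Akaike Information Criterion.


AIC = 2*4 - 2*(-89).
= 8 + 178 = 186.

186


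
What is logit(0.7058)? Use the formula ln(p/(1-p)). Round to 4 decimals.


The odds are p/(1-p) = 0.7058 / 0.2942 = 2.3990.
logit(p) = ln(2.3990) = 0.8751.

0.8751


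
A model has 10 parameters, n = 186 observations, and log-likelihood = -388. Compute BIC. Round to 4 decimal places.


k * ln(n) = 10 * ln(186) = 10 * 5.225747 = 52.257470.
-2 * loglik = -2 * (-388) = 776.
BIC = 52.257470 + 776 = 828.257470, which rounds to 828.2575.

828.2575


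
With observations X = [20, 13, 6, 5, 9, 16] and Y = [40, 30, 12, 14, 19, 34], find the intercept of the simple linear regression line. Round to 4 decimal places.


The slope is b1 = 1.9222.
Sample means are xbar = 11.5000 and ybar = 24.8333.
Intercept: b0 = 24.8333 - (1.9222)(11.5000) = 2.7281.

2.7281


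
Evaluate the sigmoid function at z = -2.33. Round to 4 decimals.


exp(2.3300) = 10.2779.
1 + exp(-z) = 11.2779.
sigmoid = 1/11.2779 = 0.0887.

0.0887


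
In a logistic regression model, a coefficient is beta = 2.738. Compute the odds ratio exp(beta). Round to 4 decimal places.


Odds ratio = exp(beta) = exp(2.738).
= 15.4560.

15.4560


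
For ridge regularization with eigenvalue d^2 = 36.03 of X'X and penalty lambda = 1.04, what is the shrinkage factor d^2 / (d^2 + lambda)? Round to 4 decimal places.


Denominator = d^2 + lambda = 36.03 + 1.04 = 37.0700.
Shrinkage = 36.03 / 37.0700 = 0.9719.

0.9719


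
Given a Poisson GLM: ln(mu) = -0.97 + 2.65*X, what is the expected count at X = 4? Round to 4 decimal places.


Compute eta = -0.97 + 2.65 * 4 = 9.6300.
Apply inverse link: mu = e^9.6300 = 15214.4361.

15214.4361


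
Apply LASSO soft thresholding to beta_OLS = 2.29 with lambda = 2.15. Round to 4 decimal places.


Absolute value: |2.29| = 2.29.
Compare to lambda = 2.15.
Since |beta| > lambda, coefficient = sign(beta)*(|beta| - lambda) = 0.1400.

0.1400


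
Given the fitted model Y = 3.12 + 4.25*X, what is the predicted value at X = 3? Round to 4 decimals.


Predicted value:
Y = 3.12 + (4.25)(3) = 3.12 + 12.7500 = 15.8700.

15.8700


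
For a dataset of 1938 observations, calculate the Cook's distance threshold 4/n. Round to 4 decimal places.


Using the rule of thumb:
Threshold = 4 / 1938 = 0.0021.

0.0021


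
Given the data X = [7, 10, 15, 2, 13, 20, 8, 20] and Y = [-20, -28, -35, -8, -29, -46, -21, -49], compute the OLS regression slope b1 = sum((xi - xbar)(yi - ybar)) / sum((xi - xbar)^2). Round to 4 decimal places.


Calculate xbar = 11.8750, ybar = -29.5000.
S_xx = 282.8750, S_xy = -603.5000.
Using b1 = S_xy / S_xx = -603.5000 / 282.8750, we get b1 = -2.1335.

-2.1335


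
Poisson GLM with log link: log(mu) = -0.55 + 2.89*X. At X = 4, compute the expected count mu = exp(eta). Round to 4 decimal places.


Compute eta = -0.55 + 2.89 * 4 = 11.0100.
Apply inverse link: mu = e^11.0100 = 60475.8868.

60475.8868


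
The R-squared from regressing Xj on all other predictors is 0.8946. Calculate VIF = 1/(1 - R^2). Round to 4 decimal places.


VIF = 1 / (1 - 0.8946).
= 1 / 0.1054 = 9.4877.

9.4877


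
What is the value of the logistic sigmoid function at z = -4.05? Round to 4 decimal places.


exp(4.0500) = 57.3975.
1 + exp(-z) = 58.3975.
sigmoid = 1/58.3975 = 0.0171.

0.0171


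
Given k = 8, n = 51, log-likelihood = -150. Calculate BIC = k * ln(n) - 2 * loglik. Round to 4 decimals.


Compute k*ln(n) = 8*ln(51) = 8*3.931826 = 31.454608.
Then -2*loglik = 300.
BIC = 31.454608 + 300 = 331.454608, which rounds to 331.4546.

331.4546


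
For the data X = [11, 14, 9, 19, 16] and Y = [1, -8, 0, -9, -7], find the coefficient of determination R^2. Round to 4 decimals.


The fitted line is Y = 10.0350 + -1.0605*X.
SSres = 18.5701, SStot = 89.2000.
R^2 = 1 - SSres/SStot = 0.7918.

0.7918


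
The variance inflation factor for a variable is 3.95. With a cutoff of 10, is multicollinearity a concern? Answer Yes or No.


Check: VIF = 3.95 vs threshold = 10.
Since 3.95 < 10, the answer is No.

No


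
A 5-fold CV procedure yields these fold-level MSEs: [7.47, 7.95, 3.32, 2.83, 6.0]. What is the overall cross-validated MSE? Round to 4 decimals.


Add all fold MSEs: 27.5700.
Divide by k = 5: 27.5700/5 = 5.5140.

5.5140


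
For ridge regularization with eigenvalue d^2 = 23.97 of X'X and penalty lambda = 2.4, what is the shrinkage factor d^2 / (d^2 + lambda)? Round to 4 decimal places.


d^2 + lambda = 23.97 + 2.4 = 26.3700.
Shrinkage factor = 23.97/26.3700 = 0.9090.

0.9090


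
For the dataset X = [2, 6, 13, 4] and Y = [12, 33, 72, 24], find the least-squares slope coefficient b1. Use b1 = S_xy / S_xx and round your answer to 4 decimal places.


The sample means are xbar = 6.2500 and ybar = 35.2500.
Compute S_xx = 68.7500 and S_xy = 372.7500.
Slope b1 = S_xy / S_xx = 372.7500 / 68.7500 = 5.4218.

5.4218


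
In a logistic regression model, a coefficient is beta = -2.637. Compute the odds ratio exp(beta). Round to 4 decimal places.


The odds ratio is computed as:
OR = e^(-2.637) = 0.0716.

0.0716


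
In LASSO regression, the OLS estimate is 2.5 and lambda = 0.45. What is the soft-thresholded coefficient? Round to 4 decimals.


Check: |2.5| = 2.5 vs lambda = 0.45.
Since |beta| > lambda, coefficient = sign(beta)*(|beta| - lambda) = 2.0500.
Soft-thresholded coefficient = 2.0500.

2.0500


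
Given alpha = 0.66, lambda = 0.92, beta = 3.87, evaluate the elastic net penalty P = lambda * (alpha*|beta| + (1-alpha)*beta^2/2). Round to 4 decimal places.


Compute:
L1 = 0.66 * 3.87 = 2.5542.
L2 = 0.34 * 3.87^2 / 2 = 2.5461.
Penalty = 0.92 * (2.5542 + 2.5461) = 4.6923.

4.6923


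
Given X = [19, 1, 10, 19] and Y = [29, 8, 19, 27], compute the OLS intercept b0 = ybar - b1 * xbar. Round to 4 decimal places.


The slope is b1 = 1.1010.
Sample means are xbar = 12.2500 and ybar = 20.7500.
Intercept: b0 = 20.7500 - (1.1010)(12.2500) = 7.2626.

7.2626


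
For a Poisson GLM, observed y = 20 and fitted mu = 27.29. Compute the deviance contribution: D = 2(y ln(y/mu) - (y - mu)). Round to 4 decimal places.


First: ln(20/27.29) = -0.310788.
Then: 20 * -0.310788 = -6.215760.
y - mu = 20 - 27.29 = -7.29.
D = 2(-6.215760 - -7.29) = 2.148480, which rounds to 2.1485.

2.1485


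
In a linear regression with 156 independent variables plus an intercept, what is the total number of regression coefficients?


Total coefficients = number of predictors + 1 (for the intercept).
= 156 + 1 = 157.

157


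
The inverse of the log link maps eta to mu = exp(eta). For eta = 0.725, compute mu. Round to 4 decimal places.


The inverse log link gives:
mu = exp(0.725) = 2.0647.

2.0647


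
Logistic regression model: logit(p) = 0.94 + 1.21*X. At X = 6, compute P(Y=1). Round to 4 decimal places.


Compute z = 0.94 + (1.21)(6) = 8.2000.
exp(-z) = 0.0003.
P = 1/(1 + 0.0003) = 0.9997.

0.9997


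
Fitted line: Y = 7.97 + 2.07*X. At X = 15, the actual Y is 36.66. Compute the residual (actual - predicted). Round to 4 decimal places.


Predicted = 7.97 + 2.07 * 15 = 39.0200.
Residual = 36.66 - 39.0200 = -2.3600.

-2.3600


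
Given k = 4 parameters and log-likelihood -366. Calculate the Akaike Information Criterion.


AIC = 2*4 - 2*(-366).
= 8 + 732 = 740.

740


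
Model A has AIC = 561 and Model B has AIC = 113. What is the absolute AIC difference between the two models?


Compute |561 - 113| = 448.
Model B has the smaller AIC.

448


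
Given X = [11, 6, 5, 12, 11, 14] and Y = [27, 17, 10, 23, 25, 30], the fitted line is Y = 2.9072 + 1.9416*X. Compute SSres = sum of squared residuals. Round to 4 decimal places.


Compute predicted values, then residuals = yi - yhat_i.
Residuals: [2.7352, 2.4432, -2.6152, -3.2064, 0.7352, -0.0896].
SSres = sum(residual^2) = 31.1194.

31.1194


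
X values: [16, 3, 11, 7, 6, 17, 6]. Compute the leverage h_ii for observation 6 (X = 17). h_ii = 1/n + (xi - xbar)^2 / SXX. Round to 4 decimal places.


Mean of X: xbar = 9.4286.
SXX = 173.7143.
For X = 17: h = 1/7 + (17 - 9.4286)^2/173.7143 = 0.4729.

0.4729


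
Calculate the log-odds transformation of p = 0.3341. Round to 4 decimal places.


Compute the odds: 0.3341/0.6659 = 0.5017.
Take the natural log: ln(0.5017) = -0.6897.

-0.6897


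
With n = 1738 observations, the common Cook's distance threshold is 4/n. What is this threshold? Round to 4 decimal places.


Cook's distance cutoff = 4/n = 4/1738.
= 0.0023.

0.0023


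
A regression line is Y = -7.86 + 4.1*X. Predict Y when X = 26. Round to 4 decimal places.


Predicted value:
Y = -7.86 + (4.1)(26) = -7.86 + 106.6000 = 98.7400.

98.7400


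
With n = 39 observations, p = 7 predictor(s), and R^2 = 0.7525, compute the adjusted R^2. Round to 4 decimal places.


Using the formula:
(1 - 0.7525) = 0.2475.
Multiply by 38/31: 0.2475 * 38 = 9.4050, then 9.4050 / 31 = 0.3034.
Adj R^2 = 1 - 0.3034 = 0.6966.

0.6966


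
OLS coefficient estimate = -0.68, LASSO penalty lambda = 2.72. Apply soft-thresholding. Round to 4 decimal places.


Absolute value: |-0.68| = 0.68.
Compare to lambda = 2.72.
Since |beta| <= lambda, the coefficient is set to 0.

0.0000


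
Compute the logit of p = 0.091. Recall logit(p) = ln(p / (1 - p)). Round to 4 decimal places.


The odds are p/(1-p) = 0.091 / 0.909 = 0.1001.
logit(p) = ln(0.1001) = -2.3015.

-2.3015


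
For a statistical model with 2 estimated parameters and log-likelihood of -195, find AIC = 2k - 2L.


AIC = 2k - 2*loglik = 2(2) - 2(-195).
= 4 + 390 = 394.

394


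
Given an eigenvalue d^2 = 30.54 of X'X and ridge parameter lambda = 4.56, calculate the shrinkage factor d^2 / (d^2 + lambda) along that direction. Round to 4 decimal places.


d^2 + lambda = 30.54 + 4.56 = 35.1000.
Shrinkage factor = 30.54/35.1000 = 0.8701.

0.8701


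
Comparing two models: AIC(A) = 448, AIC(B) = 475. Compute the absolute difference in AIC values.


Absolute difference = |448 - 475| = 27.
The model with lower AIC (A) is preferred.

27


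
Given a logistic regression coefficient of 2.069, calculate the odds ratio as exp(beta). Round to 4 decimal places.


The odds ratio is computed as:
OR = e^(2.069) = 7.9169.

7.9169


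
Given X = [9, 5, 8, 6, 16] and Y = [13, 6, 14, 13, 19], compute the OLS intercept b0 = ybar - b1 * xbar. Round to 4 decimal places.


First find the slope: b1 = 0.9225.
Means: xbar = 8.8000, ybar = 13.0000.
b0 = ybar - b1 * xbar = 13.0000 - 0.9225 * 8.8000 = 4.8824.

4.8824


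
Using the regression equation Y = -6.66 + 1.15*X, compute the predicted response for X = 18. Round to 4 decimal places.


Substitute X = 18 into the equation:
Y = -6.66 + 1.15 * 18 = -6.66 + 20.7000 = 14.0400.

14.0400


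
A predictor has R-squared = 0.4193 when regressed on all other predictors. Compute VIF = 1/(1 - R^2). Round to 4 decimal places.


VIF = 1 / (1 - 0.4193).
= 1 / 0.5807 = 1.7221.

1.7221


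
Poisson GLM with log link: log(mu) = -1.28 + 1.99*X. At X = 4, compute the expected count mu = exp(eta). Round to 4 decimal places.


Compute eta = -1.28 + 1.99 * 4 = 6.6800.
Apply inverse link: mu = e^6.6800 = 796.3191.

796.3191


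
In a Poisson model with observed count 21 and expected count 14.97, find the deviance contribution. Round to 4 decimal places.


First: ln(21/14.97) = 0.338474.
Then: 21 * 0.338474 = 7.107954.
y - mu = 21 - 14.97 = 6.03.
D = 2(7.107954 - 6.03) = 2.155908, which rounds to 2.1559.

2.1559


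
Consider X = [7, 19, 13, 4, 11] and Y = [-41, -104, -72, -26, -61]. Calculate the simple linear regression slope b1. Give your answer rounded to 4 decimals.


Calculate xbar = 10.8000, ybar = -60.8000.
S_xx = 132.8000, S_xy = -690.8000.
Using b1 = S_xy / S_xx = -690.8000 / 132.8000, we get b1 = -5.2018.

-5.2018


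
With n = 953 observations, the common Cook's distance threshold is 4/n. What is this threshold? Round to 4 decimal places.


Cook's distance cutoff = 4/n = 4/953.
= 0.0042.

0.0042


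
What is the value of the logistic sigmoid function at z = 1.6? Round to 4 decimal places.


Compute exp(-1.6000) = 0.2019.
Sigmoid = 1 / (1 + 0.2019) = 1 / 1.2019 = 0.8320.

0.8320


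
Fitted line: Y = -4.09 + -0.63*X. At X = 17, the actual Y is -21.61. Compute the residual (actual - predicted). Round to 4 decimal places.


Compute yhat = -4.09 + (-0.63)(17) = -14.8000.
Residual = actual - predicted = -21.61 - -14.8000 = -6.8100.

-6.8100


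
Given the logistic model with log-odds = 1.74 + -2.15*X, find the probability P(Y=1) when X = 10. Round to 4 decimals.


Linear predictor: z = 1.74 + -2.15 * 10 = -19.7600.
P = 1/(1 + exp(19.7600)) = 1/(1 + 381644459.9291) = 0.0000.

0.0000


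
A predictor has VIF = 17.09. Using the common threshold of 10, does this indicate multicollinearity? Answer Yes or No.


Check: VIF = 17.09 vs threshold = 10.
Since 17.09 >= 10, the answer is Yes.

Yes


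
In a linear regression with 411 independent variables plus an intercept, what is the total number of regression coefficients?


Including the intercept, the model has 411 predictor coefficients + 1 intercept.
Total = 412.

412


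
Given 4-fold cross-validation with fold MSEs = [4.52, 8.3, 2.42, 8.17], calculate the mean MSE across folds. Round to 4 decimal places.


Sum of fold MSEs = 23.4100.
Average = 23.4100 / 4 = 5.8525.

5.8525


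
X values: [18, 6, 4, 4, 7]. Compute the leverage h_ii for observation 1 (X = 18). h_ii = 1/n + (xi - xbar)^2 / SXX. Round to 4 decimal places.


Mean of X: xbar = 7.8000.
SXX = 136.8000.
For X = 18: h = 1/5 + (18 - 7.8000)^2/136.8000 = 0.9605.

0.9605


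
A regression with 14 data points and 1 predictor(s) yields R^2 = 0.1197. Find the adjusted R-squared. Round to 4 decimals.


Plug in: Adj R^2 = 1 - (1 - 0.1197) * 13/12.
= 1 - 0.8803 * 13/12
= 1 - 11.4439 / 12
= 1 - 0.9537 = 0.0463.

0.0463


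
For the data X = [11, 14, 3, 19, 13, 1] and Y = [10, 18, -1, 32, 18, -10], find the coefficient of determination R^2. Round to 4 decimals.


After computing the OLS fit (b0=-10.7192, b1=2.1527):
SSres = 27.3103, SStot = 1124.8333.
R^2 = 1 - 27.3103/1124.8333 = 0.9757.

0.9757


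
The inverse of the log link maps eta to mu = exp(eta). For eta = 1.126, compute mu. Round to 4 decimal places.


mu = exp(eta) = exp(1.126).
= 3.0833.

3.0833


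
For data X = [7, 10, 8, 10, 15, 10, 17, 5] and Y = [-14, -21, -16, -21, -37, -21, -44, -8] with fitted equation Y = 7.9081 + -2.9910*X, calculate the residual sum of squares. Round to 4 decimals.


Compute predicted values, then residuals = yi - yhat_i.
Residuals: [-0.9711, 1.0019, 0.0199, 1.0019, -0.0431, 1.0019, -1.0611, -0.9531].
SSres = sum(residual^2) = 5.9910.

5.9910


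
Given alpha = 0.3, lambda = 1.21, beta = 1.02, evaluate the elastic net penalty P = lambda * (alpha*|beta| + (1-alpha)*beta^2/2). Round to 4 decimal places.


L1 component = 0.3 * |1.02| = 0.3060.
L2 component = 0.7 * 1.02^2 / 2 = 0.3641.
Penalty = 1.21 * (0.3060 + 0.3641) = 1.21 * 0.6701 = 0.8109.

0.8109


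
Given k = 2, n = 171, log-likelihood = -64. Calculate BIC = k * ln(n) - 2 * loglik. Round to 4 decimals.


k * ln(n) = 2 * ln(171) = 2 * 5.141664 = 10.283328.
-2 * loglik = -2 * (-64) = 128.
BIC = 10.283328 + 128 = 138.283328, which rounds to 138.2833.

138.2833


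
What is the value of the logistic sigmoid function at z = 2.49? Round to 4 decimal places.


First, exp(-2.4900) = 0.0829.
Then sigma(z) = 1/(1 + 0.0829) = 0.9234.

0.9234


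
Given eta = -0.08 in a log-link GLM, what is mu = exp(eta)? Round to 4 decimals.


The inverse log link gives:
mu = exp(-0.08) = 0.9231.

0.9231


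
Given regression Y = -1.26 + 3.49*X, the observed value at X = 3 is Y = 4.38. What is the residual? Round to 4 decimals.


Compute yhat = -1.26 + (3.49)(3) = 9.2100.
Residual = actual - predicted = 4.38 - 9.2100 = -4.8300.

-4.8300


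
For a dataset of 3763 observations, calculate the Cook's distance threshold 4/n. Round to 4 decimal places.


The threshold is 4/n.
4/3763 = 0.0011.

0.0011


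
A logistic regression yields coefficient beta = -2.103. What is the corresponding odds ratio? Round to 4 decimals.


Odds ratio = exp(beta) = exp(-2.103).
= 0.1221.

0.1221


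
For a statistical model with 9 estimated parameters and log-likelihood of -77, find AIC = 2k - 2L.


AIC = 2*9 - 2*(-77).
= 18 + 154 = 172.

172


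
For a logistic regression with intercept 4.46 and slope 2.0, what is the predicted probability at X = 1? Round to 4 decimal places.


z = 4.46 + 2.0 * 1 = 6.4600.
Sigmoid: P = 1 / (1 + exp(-6.4600)) = 0.9984.

0.9984


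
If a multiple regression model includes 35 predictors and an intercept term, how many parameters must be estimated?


Including the intercept, the model has 35 predictor coefficients + 1 intercept.
Total = 36.

36


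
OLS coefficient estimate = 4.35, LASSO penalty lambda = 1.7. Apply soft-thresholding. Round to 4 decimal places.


Absolute value: |4.35| = 4.35.
Compare to lambda = 1.7.
Since |beta| > lambda, coefficient = sign(beta)*(|beta| - lambda) = 2.6500.

2.6500


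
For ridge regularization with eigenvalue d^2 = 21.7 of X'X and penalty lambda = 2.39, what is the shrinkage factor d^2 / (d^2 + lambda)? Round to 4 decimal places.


Compute the denominator: 21.7 + 2.39 = 24.0900.
Shrinkage factor = 21.7 / 24.0900 = 0.9008.

0.9008


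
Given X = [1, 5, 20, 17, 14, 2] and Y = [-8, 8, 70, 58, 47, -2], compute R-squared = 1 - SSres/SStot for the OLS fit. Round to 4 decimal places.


The fitted line is Y = -11.4251 + 4.0941*X.
SSres = 4.5366, SStot = 5616.8333.
R^2 = 1 - SSres/SStot = 0.9992.

0.9992


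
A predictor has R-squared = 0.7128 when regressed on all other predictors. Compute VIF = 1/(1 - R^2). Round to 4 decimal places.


VIF = 1 / (1 - 0.7128).
= 1 / 0.2872 = 3.4819.

3.4819


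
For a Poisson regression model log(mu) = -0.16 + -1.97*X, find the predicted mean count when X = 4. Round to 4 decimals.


Linear predictor: eta = -0.16 + (-1.97)(4) = -8.0400.
Expected count: mu = exp(-8.0400) = 0.0003.

0.0003


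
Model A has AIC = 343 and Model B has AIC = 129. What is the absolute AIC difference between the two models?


|AIC_A - AIC_B| = |343 - 129| = 214.
Model B is preferred (lower AIC).

214


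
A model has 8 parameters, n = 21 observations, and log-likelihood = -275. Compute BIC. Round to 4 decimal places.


Compute k*ln(n) = 8*ln(21) = 8*3.044522 = 24.356176.
Then -2*loglik = 550.
BIC = 24.356176 + 550 = 574.356176, which rounds to 574.3562.

574.3562


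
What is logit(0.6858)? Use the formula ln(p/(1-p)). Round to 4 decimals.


1 - p = 0.3142.
p/(1-p) = 2.1827.
logit = ln(2.1827) = 0.7806.

0.7806


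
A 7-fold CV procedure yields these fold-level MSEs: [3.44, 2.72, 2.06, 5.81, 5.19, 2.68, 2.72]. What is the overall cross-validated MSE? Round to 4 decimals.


Add all fold MSEs: 24.6200.
Divide by k = 7: 24.6200/7 = 3.5171.

3.5171


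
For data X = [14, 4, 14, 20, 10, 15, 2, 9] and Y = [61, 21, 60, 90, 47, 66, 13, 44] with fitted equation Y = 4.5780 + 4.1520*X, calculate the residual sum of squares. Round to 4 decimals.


For each point, residual = actual - predicted.
Residuals: [-1.7060, -0.1860, -2.7060, 2.3820, 0.9020, -0.8580, 0.1180, 2.0540].
Sum of squared residuals = 21.7240.

21.7240


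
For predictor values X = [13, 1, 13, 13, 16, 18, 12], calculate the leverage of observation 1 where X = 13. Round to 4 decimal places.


Compute xbar = 12.2857 with n = 7 observations.
SXX = 175.4286.
Leverage = 1/7 + (13 - 12.2857)^2/175.4286 = 0.1458.

0.1458


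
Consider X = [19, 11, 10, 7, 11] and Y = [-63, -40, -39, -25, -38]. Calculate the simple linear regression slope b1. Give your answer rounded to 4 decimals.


First compute the means: xbar = 11.6000, ybar = -41.0000.
Then S_xx = sum((xi - xbar)^2) = 79.2000.
S_xy = sum((xi - xbar)(yi - ybar)) = -242.0000.
b1 = S_xy / S_xx = -242.0000 / 79.2000 = -3.0556.

-3.0556


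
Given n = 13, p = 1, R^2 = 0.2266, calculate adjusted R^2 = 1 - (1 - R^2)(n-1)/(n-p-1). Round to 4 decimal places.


Using the formula:
(1 - 0.2266) = 0.7734.
Multiply by 12/11: 0.7734 * 12 = 9.2808, then 9.2808 / 11 = 0.8437.
Adj R^2 = 1 - 0.8437 = 0.1563.

0.1563


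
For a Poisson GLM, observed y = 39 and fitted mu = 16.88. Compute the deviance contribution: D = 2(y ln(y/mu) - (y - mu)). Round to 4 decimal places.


Compute y*ln(y/mu) = 39*ln(39/16.88) = 39*0.837432 = 32.659848.
y - mu = 22.12.
D = 2*(32.659848 - (22.12)) = 21.079696, which rounds to 21.0797.

21.0797


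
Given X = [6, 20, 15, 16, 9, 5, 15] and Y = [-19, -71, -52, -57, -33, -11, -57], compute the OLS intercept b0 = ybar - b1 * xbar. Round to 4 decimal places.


First find the slope: b1 = -3.9037.
Means: xbar = 12.2857, ybar = -42.8571.
b0 = ybar - b1 * xbar = -42.8571 - -3.9037 * 12.2857 = 5.1030.

5.1030


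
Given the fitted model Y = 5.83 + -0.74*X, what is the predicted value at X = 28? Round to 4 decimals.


Predicted value:
Y = 5.83 + (-0.74)(28) = 5.83 + -20.7200 = -14.8900.

-14.8900


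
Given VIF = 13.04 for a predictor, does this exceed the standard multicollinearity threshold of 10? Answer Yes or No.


Check: VIF = 13.04 vs threshold = 10.
Since 13.04 >= 10, the answer is Yes.

Yes


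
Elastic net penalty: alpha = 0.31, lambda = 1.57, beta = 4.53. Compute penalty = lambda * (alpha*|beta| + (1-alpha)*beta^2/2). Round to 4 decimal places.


Compute:
L1 = 0.31 * 4.53 = 1.4043.
L2 = 0.69 * 4.53^2 / 2 = 7.0797.
Penalty = 1.57 * (1.4043 + 7.0797) = 13.3199.

13.3199


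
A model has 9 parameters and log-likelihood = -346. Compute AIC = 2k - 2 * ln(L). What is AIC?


AIC = 2*9 - 2*(-346).
= 18 + 692 = 710.

710


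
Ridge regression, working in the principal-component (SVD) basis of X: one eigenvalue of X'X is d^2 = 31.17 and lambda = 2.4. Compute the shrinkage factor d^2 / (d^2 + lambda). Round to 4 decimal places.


d^2 + lambda = 31.17 + 2.4 = 33.5700.
Shrinkage factor = 31.17/33.5700 = 0.9285.

0.9285


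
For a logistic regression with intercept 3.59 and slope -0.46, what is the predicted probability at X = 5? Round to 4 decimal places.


Linear predictor: z = 3.59 + -0.46 * 5 = 1.2900.
P = 1/(1 + exp(-1.2900)) = 1/(1 + 0.2753) = 0.7841.

0.7841


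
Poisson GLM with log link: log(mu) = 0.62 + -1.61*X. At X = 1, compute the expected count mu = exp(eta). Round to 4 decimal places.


Linear predictor: eta = 0.62 + (-1.61)(1) = -0.9900.
Expected count: mu = exp(-0.9900) = 0.3716.

0.3716


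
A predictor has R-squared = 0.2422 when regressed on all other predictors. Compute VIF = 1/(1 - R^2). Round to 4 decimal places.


Using VIF = 1/(1 - R^2_j):
1 - 0.2422 = 0.7578.
VIF = 1.3196.

1.3196


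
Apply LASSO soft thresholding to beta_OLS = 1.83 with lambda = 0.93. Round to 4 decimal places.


|beta_OLS| = 1.83.
lambda = 0.93.
Since |beta| > lambda, coefficient = sign(beta)*(|beta| - lambda) = 0.9000.
Result = 0.9000.

0.9000


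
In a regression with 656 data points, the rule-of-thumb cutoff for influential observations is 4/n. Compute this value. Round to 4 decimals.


Cook's distance cutoff = 4/n = 4/656.
= 0.0061.

0.0061


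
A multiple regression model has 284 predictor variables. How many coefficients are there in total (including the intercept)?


Total coefficients = number of predictors + 1 (for the intercept).
= 284 + 1 = 285.

285


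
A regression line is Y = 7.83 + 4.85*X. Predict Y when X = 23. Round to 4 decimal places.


Substitute X = 23 into the equation:
Y = 7.83 + 4.85 * 23 = 7.83 + 111.5500 = 119.3800.

119.3800


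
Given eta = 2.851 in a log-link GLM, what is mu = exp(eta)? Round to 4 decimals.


Apply the inverse link:
mu = e^2.851 = 17.3051.

17.3051


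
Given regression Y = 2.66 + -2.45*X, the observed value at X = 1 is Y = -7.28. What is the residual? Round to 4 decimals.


Predicted = 2.66 + -2.45 * 1 = 0.2100.
Residual = -7.28 - 0.2100 = -7.4900.

-7.4900


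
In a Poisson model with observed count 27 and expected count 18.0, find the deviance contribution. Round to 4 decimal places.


Compute y*ln(y/mu) = 27*ln(27/18.0) = 27*0.405465 = 10.947555.
y - mu = 9.0.
D = 2*(10.947555 - (9.0)) = 3.895110, which rounds to 3.8951.

3.8951


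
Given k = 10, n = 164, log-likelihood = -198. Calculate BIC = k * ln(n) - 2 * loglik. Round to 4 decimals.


k * ln(n) = 10 * ln(164) = 10 * 5.099866 = 50.998660.
-2 * loglik = -2 * (-198) = 396.
BIC = 50.998660 + 396 = 446.998660, which rounds to 446.9987.

446.9987


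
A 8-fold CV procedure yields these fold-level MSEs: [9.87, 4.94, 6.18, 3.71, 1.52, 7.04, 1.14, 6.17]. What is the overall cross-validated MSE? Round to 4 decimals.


Add all fold MSEs: 40.5700.
Divide by k = 8: 40.5700/8 = 5.0713.

5.0713


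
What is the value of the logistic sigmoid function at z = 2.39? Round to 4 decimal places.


exp(-2.3900) = 0.0916.
1 + exp(-z) = 1.0916.
sigmoid = 1/1.0916 = 0.9161.

0.9161


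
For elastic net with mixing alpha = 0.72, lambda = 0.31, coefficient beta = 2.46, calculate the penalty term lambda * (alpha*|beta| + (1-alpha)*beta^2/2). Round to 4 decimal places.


L1 component = 0.72 * |2.46| = 1.7712.
L2 component = 0.28 * 2.46^2 / 2 = 0.8472.
Penalty = 0.31 * (1.7712 + 0.8472) = 0.31 * 2.6184 = 0.8117.

0.8117


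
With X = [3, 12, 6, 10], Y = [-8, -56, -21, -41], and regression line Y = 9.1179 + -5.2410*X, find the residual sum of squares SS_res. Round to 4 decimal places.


Compute predicted values, then residuals = yi - yhat_i.
Residuals: [-1.3949, -2.2259, 1.3281, 2.2921].
SSres = sum(residual^2) = 13.9179.

13.9179


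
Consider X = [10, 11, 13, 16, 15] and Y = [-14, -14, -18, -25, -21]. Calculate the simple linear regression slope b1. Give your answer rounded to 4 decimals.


Calculate xbar = 13.0000, ybar = -18.4000.
S_xx = 26.0000, S_xy = -47.0000.
Using b1 = S_xy / S_xx = -47.0000 / 26.0000, we get b1 = -1.8077.

-1.8077


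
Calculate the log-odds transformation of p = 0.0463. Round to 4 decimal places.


Compute the odds: 0.0463/0.9537 = 0.0485.
Take the natural log: ln(0.0485) = -3.0252.

-3.0252


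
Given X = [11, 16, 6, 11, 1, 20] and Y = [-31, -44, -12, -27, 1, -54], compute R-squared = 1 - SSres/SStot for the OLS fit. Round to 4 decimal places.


The fitted line is Y = 4.2599 + -2.9625*X.
SSres = 13.0079, SStot = 2038.8333.
R^2 = 1 - SSres/SStot = 0.9936.

0.9936


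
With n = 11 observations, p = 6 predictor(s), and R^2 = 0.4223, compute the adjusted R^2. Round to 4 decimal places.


Adjusted R^2 = 1 - (1 - R^2) * (n-1)/(n-p-1).
(1 - R^2) = 0.5777.
(n-1)/(n-p-1) = 10/4.
(1 - R^2) * (n-1) = 0.5777 * 10 = 5.7770.
Divide by (n-p-1): 5.7770 / 4 = 1.4443.
Adj R^2 = 1 - 1.4443 = -0.4443.

-0.4443


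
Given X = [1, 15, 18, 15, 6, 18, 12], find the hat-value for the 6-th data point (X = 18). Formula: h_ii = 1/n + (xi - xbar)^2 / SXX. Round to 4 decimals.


Mean of X: xbar = 12.1429.
SXX = 246.8571.
For X = 18: h = 1/7 + (18 - 12.1429)^2/246.8571 = 0.2818.

0.2818


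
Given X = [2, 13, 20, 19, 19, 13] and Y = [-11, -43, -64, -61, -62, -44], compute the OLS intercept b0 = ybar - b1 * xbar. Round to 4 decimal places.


The slope is b1 = -2.9611.
Sample means are xbar = 14.3333 and ybar = -47.5000.
Intercept: b0 = -47.5000 - (-2.9611)(14.3333) = -5.0576.

-5.0576


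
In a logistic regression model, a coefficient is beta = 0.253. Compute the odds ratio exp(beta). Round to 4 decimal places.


Odds ratio = exp(beta) = exp(0.253).
= 1.2879.

1.2879


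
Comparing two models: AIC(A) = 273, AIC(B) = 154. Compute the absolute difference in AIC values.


Absolute difference = |273 - 154| = 119.
The model with lower AIC (B) is preferred.

119


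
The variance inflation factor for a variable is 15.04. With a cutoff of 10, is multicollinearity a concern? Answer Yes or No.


The threshold is 10.
VIF = 15.04 is >= 10.
Multicollinearity indication: Yes.

Yes


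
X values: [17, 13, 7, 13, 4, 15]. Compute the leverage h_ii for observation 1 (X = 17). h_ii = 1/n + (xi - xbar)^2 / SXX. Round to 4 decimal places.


Mean of X: xbar = 11.5000.
SXX = 123.5000.
For X = 17: h = 1/6 + (17 - 11.5000)^2/123.5000 = 0.4116.

0.4116


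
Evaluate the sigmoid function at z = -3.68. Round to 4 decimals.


First, exp(3.6800) = 39.6464.
Then sigma(z) = 1/(1 + 39.6464) = 0.0246.

0.0246


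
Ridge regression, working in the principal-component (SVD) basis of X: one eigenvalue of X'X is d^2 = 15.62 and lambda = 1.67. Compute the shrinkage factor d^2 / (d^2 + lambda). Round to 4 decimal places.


Denominator = d^2 + lambda = 15.62 + 1.67 = 17.2900.
Shrinkage = 15.62 / 17.2900 = 0.9034.

0.9034


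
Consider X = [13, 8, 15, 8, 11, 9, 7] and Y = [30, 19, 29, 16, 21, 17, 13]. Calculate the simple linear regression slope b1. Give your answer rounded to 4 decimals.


Calculate xbar = 10.1429, ybar = 20.7143.
S_xx = 52.8571, S_xy = 109.2857.
Using b1 = S_xy / S_xx = 109.2857 / 52.8571, we get b1 = 2.0676.

2.0676


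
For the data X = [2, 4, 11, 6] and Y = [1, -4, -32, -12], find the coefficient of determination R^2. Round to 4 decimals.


After computing the OLS fit (b0=9.8045, b1=-3.7486):
SSres = 3.9218, SStot = 632.7500.
R^2 = 1 - 3.9218/632.7500 = 0.9938.

0.9938


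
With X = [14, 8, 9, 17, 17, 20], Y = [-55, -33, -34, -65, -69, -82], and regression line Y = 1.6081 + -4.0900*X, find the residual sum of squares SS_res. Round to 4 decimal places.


Compute predicted values, then residuals = yi - yhat_i.
Residuals: [0.6519, -1.8881, 1.2019, 2.9219, -1.0781, -1.8081].
SSres = sum(residual^2) = 18.4035.

18.4035


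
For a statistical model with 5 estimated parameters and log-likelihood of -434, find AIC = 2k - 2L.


AIC = 2*5 - 2*(-434).
= 10 + 868 = 878.

878


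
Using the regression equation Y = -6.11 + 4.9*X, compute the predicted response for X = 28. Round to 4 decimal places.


Substitute X = 28 into the equation:
Y = -6.11 + 4.9 * 28 = -6.11 + 137.2000 = 131.0900.

131.0900


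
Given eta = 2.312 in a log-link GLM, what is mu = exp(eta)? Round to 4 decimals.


mu = exp(eta) = exp(2.312).
= 10.0946.

10.0946


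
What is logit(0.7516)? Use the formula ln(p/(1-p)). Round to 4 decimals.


The odds are p/(1-p) = 0.7516 / 0.2484 = 3.0258.
logit(p) = ln(3.0258) = 1.1072.

1.1072


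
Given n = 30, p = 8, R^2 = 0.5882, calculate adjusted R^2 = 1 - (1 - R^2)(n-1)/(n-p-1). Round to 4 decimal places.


Using the formula:
(1 - 0.5882) = 0.4118.
Multiply by 29/21: 0.4118 * 29 = 11.9422, then 11.9422 / 21 = 0.5687.
Adj R^2 = 1 - 0.5687 = 0.4313.

0.4313


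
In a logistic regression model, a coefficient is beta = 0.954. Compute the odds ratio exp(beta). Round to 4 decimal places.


The odds ratio is computed as:
OR = e^(0.954) = 2.5961.

2.5961


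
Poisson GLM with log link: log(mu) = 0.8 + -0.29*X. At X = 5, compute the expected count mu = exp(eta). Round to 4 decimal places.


Compute eta = 0.8 + -0.29 * 5 = -0.6500.
Apply inverse link: mu = e^-0.6500 = 0.5220.

0.5220


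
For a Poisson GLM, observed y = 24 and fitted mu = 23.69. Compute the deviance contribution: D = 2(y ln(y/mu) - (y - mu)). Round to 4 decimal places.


y/mu = 24/23.69 = 1.013086 (approx.), and ln(24/23.69) = 0.013001.
y * ln(y/mu) = 24 * 0.013001 = 0.312024.
y - mu = 0.31.
D = 2 * (0.312024 - 0.31) = 0.004048, which rounds to 0.0040.

0.0040


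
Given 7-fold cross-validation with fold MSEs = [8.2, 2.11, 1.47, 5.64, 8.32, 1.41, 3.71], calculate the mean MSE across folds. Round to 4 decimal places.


Total MSE across folds = 30.8600.
CV-MSE = 30.8600/7 = 4.4086.

4.4086


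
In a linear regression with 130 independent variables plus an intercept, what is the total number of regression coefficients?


Including the intercept, the model has 130 predictor coefficients + 1 intercept.
Total = 131.

131


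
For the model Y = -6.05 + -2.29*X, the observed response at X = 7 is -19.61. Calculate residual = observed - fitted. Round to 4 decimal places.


Predicted = -6.05 + -2.29 * 7 = -22.0800.
Residual = -19.61 - -22.0800 = 2.4700.

2.4700


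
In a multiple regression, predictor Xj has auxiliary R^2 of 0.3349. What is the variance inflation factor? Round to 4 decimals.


Using VIF = 1/(1 - R^2_j):
1 - 0.3349 = 0.6651.
VIF = 1.5035.

1.5035


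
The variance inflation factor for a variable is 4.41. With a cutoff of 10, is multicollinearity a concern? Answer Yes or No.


The threshold is 10.
VIF = 4.41 is < 10.
Multicollinearity indication: No.

No


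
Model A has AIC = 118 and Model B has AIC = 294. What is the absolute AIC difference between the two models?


Absolute difference = |118 - 294| = 176.
The model with lower AIC (A) is preferred.

176


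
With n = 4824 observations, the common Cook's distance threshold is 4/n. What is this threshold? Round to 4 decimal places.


Cook's distance cutoff = 4/n = 4/4824.
= 0.0008.

0.0008


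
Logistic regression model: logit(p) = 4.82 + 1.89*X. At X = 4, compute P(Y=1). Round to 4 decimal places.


Linear predictor: z = 4.82 + 1.89 * 4 = 12.3800.
P = 1/(1 + exp(-12.3800)) = 1/(1 + 0.0000) = 1.0000.

1.0000


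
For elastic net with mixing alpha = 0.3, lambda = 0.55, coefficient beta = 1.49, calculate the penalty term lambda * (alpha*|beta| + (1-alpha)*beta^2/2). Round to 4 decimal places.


Compute:
L1 = 0.3 * 1.49 = 0.4470.
L2 = 0.7 * 1.49^2 / 2 = 0.7770.
Penalty = 0.55 * (0.4470 + 0.7770) = 0.6732.

0.6732


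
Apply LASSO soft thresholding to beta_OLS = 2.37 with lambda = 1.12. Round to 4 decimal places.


Absolute value: |2.37| = 2.37.
Compare to lambda = 1.12.
Since |beta| > lambda, coefficient = sign(beta)*(|beta| - lambda) = 1.2500.

1.2500


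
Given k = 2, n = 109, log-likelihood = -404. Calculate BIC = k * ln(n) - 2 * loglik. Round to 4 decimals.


Compute k*ln(n) = 2*ln(109) = 2*4.691348 = 9.382696.
Then -2*loglik = 808.
BIC = 9.382696 + 808 = 817.382696, which rounds to 817.3827.

817.3827


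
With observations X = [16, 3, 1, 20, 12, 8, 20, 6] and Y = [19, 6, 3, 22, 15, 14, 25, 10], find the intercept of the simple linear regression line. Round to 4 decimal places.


First find the slope: b1 = 1.0156.
Means: xbar = 10.7500, ybar = 14.2500.
b0 = ybar - b1 * xbar = 14.2500 - 1.0156 * 10.7500 = 3.3327.

3.3327


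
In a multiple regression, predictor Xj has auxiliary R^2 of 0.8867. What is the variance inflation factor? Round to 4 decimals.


Using VIF = 1/(1 - R^2_j):
1 - 0.8867 = 0.1133.
VIF = 8.8261.

8.8261


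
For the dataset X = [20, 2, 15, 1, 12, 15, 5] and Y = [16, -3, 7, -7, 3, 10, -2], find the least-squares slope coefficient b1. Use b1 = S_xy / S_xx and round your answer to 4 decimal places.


First compute the means: xbar = 10.0000, ybar = 3.4286.
Then S_xx = sum((xi - xbar)^2) = 324.0000.
S_xy = sum((xi - xbar)(yi - ybar)) = 348.0000.
b1 = S_xy / S_xx = 348.0000 / 324.0000 = 1.0741.

1.0741


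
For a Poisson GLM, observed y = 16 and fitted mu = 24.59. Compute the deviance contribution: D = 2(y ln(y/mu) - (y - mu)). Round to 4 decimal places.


Compute y*ln(y/mu) = 16*ln(16/24.59) = 16*-0.429751 = -6.876016.
y - mu = -8.59.
D = 2*(-6.876016 - (-8.59)) = 3.427968, which rounds to 3.4280.

3.4280


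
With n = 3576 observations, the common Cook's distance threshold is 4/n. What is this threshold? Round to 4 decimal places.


Cook's distance cutoff = 4/n = 4/3576.
= 0.0011.

0.0011


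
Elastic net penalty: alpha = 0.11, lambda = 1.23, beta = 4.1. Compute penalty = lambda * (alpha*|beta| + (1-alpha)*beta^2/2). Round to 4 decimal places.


Compute:
L1 = 0.11 * 4.1 = 0.4510.
L2 = 0.89 * 4.1^2 / 2 = 7.4805.
Penalty = 1.23 * (0.4510 + 7.4805) = 9.7557.

9.7557


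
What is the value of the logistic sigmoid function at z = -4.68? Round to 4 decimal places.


Compute exp(4.6800) = 107.7701.
Sigmoid = 1 / (1 + 107.7701) = 1 / 108.7701 = 0.0092.

0.0092


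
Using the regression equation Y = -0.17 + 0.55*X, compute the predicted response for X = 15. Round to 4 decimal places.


Plug X = 15 into Y = -0.17 + 0.55*X:
Y = -0.17 + 8.2500 = 8.0800.

8.0800


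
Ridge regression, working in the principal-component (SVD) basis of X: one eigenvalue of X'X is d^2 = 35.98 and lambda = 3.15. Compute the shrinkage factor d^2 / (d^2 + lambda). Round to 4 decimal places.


Denominator = d^2 + lambda = 35.98 + 3.15 = 39.1300.
Shrinkage = 35.98 / 39.1300 = 0.9195.

0.9195


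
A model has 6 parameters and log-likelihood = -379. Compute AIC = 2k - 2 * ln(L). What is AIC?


AIC = 2*6 - 2*(-379).
= 12 + 758 = 770.

770


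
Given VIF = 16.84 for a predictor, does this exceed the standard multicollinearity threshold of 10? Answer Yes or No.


Compare VIF = 16.84 to the threshold of 10.
16.84 >= 10, so the answer is Yes.

Yes


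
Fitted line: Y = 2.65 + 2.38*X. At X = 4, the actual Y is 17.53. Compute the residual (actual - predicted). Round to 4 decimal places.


Predicted = 2.65 + 2.38 * 4 = 12.1700.
Residual = 17.53 - 12.1700 = 5.3600.

5.3600


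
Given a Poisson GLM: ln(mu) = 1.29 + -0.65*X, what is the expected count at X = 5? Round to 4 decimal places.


Linear predictor: eta = 1.29 + (-0.65)(5) = -1.9600.
Expected count: mu = exp(-1.9600) = 0.1409.

0.1409


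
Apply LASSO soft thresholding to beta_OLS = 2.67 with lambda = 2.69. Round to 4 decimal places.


Check: |2.67| = 2.67 vs lambda = 2.69.
Since |beta| <= lambda, the coefficient is set to 0.
Soft-thresholded coefficient = 0.0000.

0.0000


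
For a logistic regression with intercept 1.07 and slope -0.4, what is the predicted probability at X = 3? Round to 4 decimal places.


Linear predictor: z = 1.07 + -0.4 * 3 = -0.1300.
P = 1/(1 + exp(0.1300)) = 1/(1 + 1.1388) = 0.4675.

0.4675


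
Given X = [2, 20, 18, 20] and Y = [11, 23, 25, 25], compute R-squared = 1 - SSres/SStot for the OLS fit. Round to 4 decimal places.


After computing the OLS fit (b0=9.6842, b1=0.7544):
SSres = 6.2456, SStot = 136.0000.
R^2 = 1 - 6.2456/136.0000 = 0.9541.

0.9541
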